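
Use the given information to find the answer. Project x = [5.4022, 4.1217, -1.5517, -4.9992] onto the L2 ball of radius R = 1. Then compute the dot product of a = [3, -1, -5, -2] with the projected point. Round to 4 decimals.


Step 1: Compute ||x|| (intermediates to 6 decimals).
||x|| = sqrt(5.4022^2 + 4.1217^2 + (-1.5517)^2 + (-4.9992)^2) = 8.577409
Step 2: Project.
Since ||x|| > R, scale = R/||x|| = 1/8.577409 = 0.116585, proj(x) = scale * x
proj(x) = [0.629815, 0.480528, -0.180905, -0.582832]
Step 3: Dot product.
a^T * proj(x) = 3*0.629815 - 1*0.480528 - 5*(-0.180905) - 2*(-0.582832) = 3.4791


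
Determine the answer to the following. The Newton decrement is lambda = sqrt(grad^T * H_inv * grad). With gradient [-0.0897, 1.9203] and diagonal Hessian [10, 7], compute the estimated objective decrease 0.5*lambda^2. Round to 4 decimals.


Step 1: H is diagonal, so H^(-1) * g = [-0.009, 0.2743].
Step 2: g^T H^(-1) g = sum_i g_i^2 / H_ii
  = (-0.0897)^2/10 + (1.9203)^2/7
  = 0.0008 + 0.5268 = 0.5276
Step 3: Objective decrease = 0.5 * g^T H^(-1) g = 0.2638


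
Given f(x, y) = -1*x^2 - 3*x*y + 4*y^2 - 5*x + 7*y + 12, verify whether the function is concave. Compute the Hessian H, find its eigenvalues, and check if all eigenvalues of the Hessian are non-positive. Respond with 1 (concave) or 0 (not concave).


The Hessian of f(x,y) = -1*x^2 - 3*x*y + 4*y^2 - 5*x + 7*y + 12 is:
H = [[-2, -3], [-3, 8]]
Trace = -2 + 8 = 6
Determinant = -2*8 - (-3)^2 = -25
Discriminant = (6)^2 - 4*-25 = 136.0
Eigenvalues: lambda_1 = -2.831, lambda_2 = 8.831
The function is not concave.

0


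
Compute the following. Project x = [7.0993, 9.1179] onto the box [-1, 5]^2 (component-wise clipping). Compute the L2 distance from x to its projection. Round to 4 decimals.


Project each component onto [-1, 5].
clip(7.0993) = 5.0, clip(9.1179) = 5.0
Projection = [5.0, 5.0]
Squared diffs: [4.4071, 16.9571]
Distance = sqrt(21.3642) = 4.6221


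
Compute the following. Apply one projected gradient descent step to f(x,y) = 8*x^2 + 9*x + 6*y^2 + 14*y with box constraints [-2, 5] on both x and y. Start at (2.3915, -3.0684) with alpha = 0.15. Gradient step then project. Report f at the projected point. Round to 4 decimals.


Step 1: Compute gradient at (2.3915, -3.0684).
grad_x = 2*8*2.3915 + 9 = 47.264
grad_y = 2*6*-3.0684 + 14 = -22.8208
Step 2: Gradient step.
x_raw = 2.3915 - 0.15*47.264 = -4.6981
y_raw = -3.0684 - 0.15*-22.8208 = 0.3547
Step 3: Project onto [-2, 5].
x_proj = clip(-4.6981) = -2.0
y_proj = clip(0.3547) = 0.3547
Step 4: Evaluate f.
f(-2.0, 0.3547) = 19.721


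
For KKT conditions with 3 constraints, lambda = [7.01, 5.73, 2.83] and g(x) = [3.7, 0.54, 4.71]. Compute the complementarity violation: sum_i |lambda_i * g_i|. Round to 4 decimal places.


KKT complementary slackness check:
lambda_1 * g_1 = 7.01 * 3.7 = 25.937
lambda_2 * g_2 = 5.73 * 0.54 = 3.0942
lambda_3 * g_3 = 2.83 * 4.71 = 13.3293
Total violation = 25.937 + 3.0942 + 13.3293 = 42.3605


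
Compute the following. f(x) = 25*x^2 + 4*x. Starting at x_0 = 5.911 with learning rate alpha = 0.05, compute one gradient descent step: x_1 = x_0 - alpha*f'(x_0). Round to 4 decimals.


We compute the gradient at x_0 and apply the update.
f'(x) = 50*x + 4
f'(5.911) = 50*5.911 + 4 = 299.55
x_1 = 5.911 - 0.05*299.55 = -9.0665


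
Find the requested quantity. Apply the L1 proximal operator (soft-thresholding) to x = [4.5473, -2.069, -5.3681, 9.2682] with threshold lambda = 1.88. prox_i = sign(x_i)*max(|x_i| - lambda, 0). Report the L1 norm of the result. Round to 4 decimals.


Soft-thresholding with lambda = 1.88:
prox(4.5473) = sign(4.5473)*max(|4.5473| - 1.88, 0) = 2.6673
prox(-2.069) = sign(-2.069)*max(|-2.069| - 1.88, 0) = -0.189
prox(-5.3681) = sign(-5.3681)*max(|-5.3681| - 1.88, 0) = -3.4881
prox(9.2682) = sign(9.2682)*max(|9.2682| - 1.88, 0) = 7.3882
prox(x) = [2.6673, -0.189, -3.4881, 7.3882]
||prox(x)||_1 = 2.6673 + 0.189 + 3.4881 + 7.3882 = 13.7326


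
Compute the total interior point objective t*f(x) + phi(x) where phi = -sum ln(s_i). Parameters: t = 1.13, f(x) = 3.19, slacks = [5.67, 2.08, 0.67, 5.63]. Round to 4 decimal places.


Step 1: Compute log-barrier.
ln values: [1.7352, 0.7324, -0.4005, 1.7281]
phi = -(1.7352 + 0.7324 - 0.4005 + 1.7281) = -3.7952
Step 2: Compute augmented objective.
t*f(x) = 1.13*3.19 = 3.6047
Total = 3.6047 - 3.7952 = -0.1905


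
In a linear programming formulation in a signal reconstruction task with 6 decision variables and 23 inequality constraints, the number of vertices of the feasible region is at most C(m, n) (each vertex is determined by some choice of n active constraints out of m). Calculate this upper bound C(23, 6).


Each vertex corresponds to some choice of n active constraints out of m, so the number of vertices is at most C(m, n) = m! / (n!(m-n)!).
m = 23, n = 6
Numerator: 23 * 22 * 21 * 20 * 19 * 18
Denominator: 6! = 720
C(23, 6) = 100947


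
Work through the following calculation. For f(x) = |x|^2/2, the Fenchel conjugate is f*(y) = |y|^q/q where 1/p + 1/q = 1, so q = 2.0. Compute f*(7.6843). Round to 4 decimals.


The conjugate exponent q satisfies 1/p + 1/q = 1.
p = 2, so q = 2/(2 - 1) = 2.0
|y|^q = 7.6843^2.0 = 59.0485
f*(7.6843) = 59.0485 / 2.0 = 29.5242


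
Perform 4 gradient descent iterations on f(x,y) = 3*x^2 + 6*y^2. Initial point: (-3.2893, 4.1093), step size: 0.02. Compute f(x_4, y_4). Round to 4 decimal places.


Gradient descent on f(x,y) = 3*x^2 + 6*y^2.
Starting point: (-3.2893, 4.1093), alpha = 0.02
Step 1: grad_x = 2*3*-3.2893 = -19.7358, grad_y = 2*6*4.1093 = 49.3116
  x_1 = -3.2893 - 0.02*-19.7358 = -2.8946
  y_1 = 4.1093 - 0.02*49.3116 = 3.1231
Step 2: grad_x = 2*3*-2.8946 = -17.3675, grad_y = 2*6*3.1231 = 37.4768
  x_2 = -2.8946 - 0.02*-17.3675 = -2.5472
  y_2 = 3.1231 - 0.02*37.4768 = 2.3735
Step 3: grad_x = 2*3*-2.5472 = -15.2834, grad_y = 2*6*2.3735 = 28.4824
  x_3 = -2.5472 - 0.02*-15.2834 = -2.2416
  y_3 = 2.3735 - 0.02*28.4824 = 1.8039
Step 4: grad_x = 2*3*-2.2416 = -13.4494, grad_y = 2*6*1.8039 = 21.6466
  x_4 = -2.2416 - 0.02*-13.4494 = -1.9726
  y_4 = 1.8039 - 0.02*21.6466 = 1.371
f(-1.9726, 1.371) = 3*(-1.9726)^2 + 6*1.371^2 = 22.9502


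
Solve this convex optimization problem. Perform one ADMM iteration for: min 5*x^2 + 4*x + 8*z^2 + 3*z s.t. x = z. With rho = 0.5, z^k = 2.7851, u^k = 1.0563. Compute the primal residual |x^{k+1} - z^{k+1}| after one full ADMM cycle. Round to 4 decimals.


ADMM iteration with rho = 0.5, z^k = 2.7851, u^k = 1.0563
Step 1: x-update.
Minimize 5*x^2 + 4*x + (0.5/2)*(x - 2.7851 + 1.0563)^2
FOC: (2*5 + 0.5)*x = -4 + 0.5*(2.7851 - 1.0563)
x^{k+1} = -0.2986
Step 2: z-update.
Minimize 8*z^2 + 3*z + (0.5/2)*(-0.2986 - z + 1.0563)^2
FOC: (2*8 + 0.5)*z = -3 + 0.5*(-0.2986 + 1.0563)
z^{k+1} = -0.1589
Step 3: u-update.
u^{k+1} = 1.0563 - 0.2986 + 0.1589 = 0.9165
Step 4: Primal residual = |-0.2986 + 0.1589| = 0.1398


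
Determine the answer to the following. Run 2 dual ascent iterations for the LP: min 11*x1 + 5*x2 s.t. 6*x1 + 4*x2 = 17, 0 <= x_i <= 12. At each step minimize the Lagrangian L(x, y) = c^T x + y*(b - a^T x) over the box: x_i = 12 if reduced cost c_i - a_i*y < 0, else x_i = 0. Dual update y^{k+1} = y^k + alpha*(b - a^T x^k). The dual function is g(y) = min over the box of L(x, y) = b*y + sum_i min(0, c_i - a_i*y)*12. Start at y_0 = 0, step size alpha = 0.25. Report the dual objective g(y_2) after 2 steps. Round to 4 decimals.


Dual ascent for LP: min 11*x1 + 5*x2, 6*x1 + 4*x2 = 17, 0 <= x_i <= 12
Step 1: y^k = 0.0, reduced costs: (11.0, 5.0)
  x^k = (0.0, 0.0), subgradient = b - a^T x = 17.0
  y^{k+1} = 0.0 + 0.25*17.0 = 4.25
Step 2: y^k = 4.25, reduced costs: (-14.5, -12.0)
  x^k = (12.0, 12.0), subgradient = b - a^T x = -103.0
  y^{k+1} = 4.25 + 0.25*-103.0 = -21.5
Dual objective at y_2 = -21.5: reduced costs (140.0, 91.0), box minimizer x = (0.0, 0.0)
g(y_2) = b*y + (c1 - a1*y)*x1 + (c2 - a2*y)*x2 = 17*(-21.5) + 140.0*0.0 + 91.0*0.0 = -365.5 + 0.0 + 0.0 = -365.5


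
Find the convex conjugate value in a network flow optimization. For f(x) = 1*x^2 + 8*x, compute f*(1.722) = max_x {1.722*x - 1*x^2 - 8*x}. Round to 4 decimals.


f*(y) = sup_x {y*x - a*x^2 - b*x} = sup_x {(y-b)*x - a*x^2}
FOC: (y - b) - 2a*x = 0 => x* = (y - b)/(2a)
x* = (1.722 - 8)/(2*1) = -3.139
f*(1.722) = (y-b)^2/(4a) = (1.722 - 8)^2/(4*1)
= 39.4133/4 = 9.8533


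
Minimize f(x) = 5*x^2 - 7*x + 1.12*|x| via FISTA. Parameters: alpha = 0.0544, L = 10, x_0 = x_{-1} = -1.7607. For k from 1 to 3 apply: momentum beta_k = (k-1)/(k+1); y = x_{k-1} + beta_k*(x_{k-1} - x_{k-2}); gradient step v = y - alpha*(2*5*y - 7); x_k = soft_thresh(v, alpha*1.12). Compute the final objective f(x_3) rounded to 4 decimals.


FISTA on f(x) = 5*x^2 - 7*x + 1.12*|x|
L = 10, alpha = 0.0544
Iteration 1: beta = 0.0, y = -1.7607 + 0.0*(-1.7607 + 1.7607) = -1.7607
  grad(y) = -24.607, v = y - alpha*grad = -0.4221
  prox(v) = soft_thresh(-0.4221, 0.0609) = -0.3612
Iteration 2: beta = 0.3333, y = -0.3612 + 0.3333*(-0.3612 + 1.7607) = 0.1054
  grad(y) = -5.9463, v = y - alpha*grad = 0.4288
  prox(v) = soft_thresh(0.4288, 0.0609) = 0.3679
Iteration 3: beta = 0.5, y = 0.3679 + 0.5*(0.3679 + 0.3612) = 0.7325
  grad(y) = 0.3245, v = y - alpha*grad = 0.7148
  prox(v) = soft_thresh(0.7148, 0.0609) = 0.6539
f(x_3) = 5*0.6539^2 - 7*0.6539 + 1.12*|0.6539| = -1.707


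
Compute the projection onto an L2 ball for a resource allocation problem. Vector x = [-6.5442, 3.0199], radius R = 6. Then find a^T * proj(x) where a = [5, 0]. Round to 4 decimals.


Step 1: Compute ||x|| (intermediates to 6 decimals).
||x|| = sqrt((-6.5442)^2 + 3.0199^2) = 7.207382
Step 2: Project.
Since ||x|| > R, scale = R/||x|| = 6/7.207382 = 0.83248, proj(x) = scale * x
proj(x) = [-5.447916, 2.514006]
Step 3: Dot product.
a^T * proj(x) = 5*(-5.447916) + 0*2.514006 = -27.2396


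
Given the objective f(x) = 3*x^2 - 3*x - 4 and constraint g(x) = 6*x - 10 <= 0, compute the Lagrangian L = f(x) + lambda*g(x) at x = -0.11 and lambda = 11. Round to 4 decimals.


Step 1: Evaluate f(x).
f(-0.11) = 3*(-0.11)^2 - 3*(-0.11) - 4 = -3.6337
Step 2: Evaluate g(x).
g(-0.11) = 6*-0.11 - 10 = -10.66
Step 3: Compute Lagrangian.
L = -3.6337 + 11*-10.66 = -120.8937


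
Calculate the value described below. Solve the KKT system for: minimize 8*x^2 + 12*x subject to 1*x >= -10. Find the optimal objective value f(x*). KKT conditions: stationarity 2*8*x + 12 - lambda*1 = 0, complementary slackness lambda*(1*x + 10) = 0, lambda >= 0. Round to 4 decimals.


Step 1: Try lambda = 0 (constraint inactive).
Stationarity: 2*8*x + 12 = 0
x* = -12/(2*8) = -0.75
Check constraint: 1*-0.75 = -0.75 >= -10 -- satisfied.
Step 2: Compute optimal value.
f(x*) = 8*(-0.75)^2 + 12*(-0.75) = -4.5


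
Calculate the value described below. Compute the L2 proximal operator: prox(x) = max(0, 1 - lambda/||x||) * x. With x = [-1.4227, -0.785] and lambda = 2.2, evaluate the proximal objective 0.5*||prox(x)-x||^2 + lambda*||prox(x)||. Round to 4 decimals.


Step 1: Compute ||x||.
||x|| = 1.6249
Step 2: Compute scaling factor.
scale = max(0, 1 - 2.2/1.6249) = 0.0
Step 3: prox(x) = [-0.0, -0.0]
||prox(x)|| = 0.0
Step 4: Proximal objective.
0.5*||prox-x||^2 = 1.3202
lambda*||prox|| = 0.0
Total = 1.3202


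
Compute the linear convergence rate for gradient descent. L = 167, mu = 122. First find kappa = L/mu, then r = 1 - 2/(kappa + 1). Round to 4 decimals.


Step 1: Compute the condition number.
kappa = L/mu = 167/122 = 1.3689
Step 2: Compute the convergence rate.
r = 1 - 2/(kappa + 1) = 1 - 2*mu/(L + mu) = (L - mu)/(L + mu) = 45/289 = 0.1557


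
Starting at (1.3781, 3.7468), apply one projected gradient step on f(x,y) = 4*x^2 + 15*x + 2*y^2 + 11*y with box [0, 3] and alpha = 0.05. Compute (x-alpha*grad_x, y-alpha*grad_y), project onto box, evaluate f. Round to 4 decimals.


Step 1: Compute gradient at (1.3781, 3.7468).
grad_x = 2*4*1.3781 + 15 = 26.0248
grad_y = 2*2*3.7468 + 11 = 25.9872
Step 2: Gradient step.
x_raw = 1.3781 - 0.05*26.0248 = 0.0769
y_raw = 3.7468 - 0.05*25.9872 = 2.4474
Step 3: Project onto [0, 3].
x_proj = clip(0.0769) = 0.0769
y_proj = clip(2.4474) = 2.4474
Step 4: Evaluate f.
f(0.0769, 2.4474) = 40.0783


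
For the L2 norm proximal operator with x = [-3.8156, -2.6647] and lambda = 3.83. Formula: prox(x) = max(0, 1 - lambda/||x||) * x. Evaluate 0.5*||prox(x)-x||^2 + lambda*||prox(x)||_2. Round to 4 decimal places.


Step 1: Compute ||x||.
||x|| = 4.654
Step 2: Compute scaling factor.
scale = max(0, 1 - 3.83/4.654) = 0.177
Step 3: prox(x) = [-0.6755, -0.4718]
||prox(x)|| = 0.824
Step 4: Proximal objective.
0.5*||prox-x||^2 = 7.3345
lambda*||prox|| = 3.1559
Total = 10.4903


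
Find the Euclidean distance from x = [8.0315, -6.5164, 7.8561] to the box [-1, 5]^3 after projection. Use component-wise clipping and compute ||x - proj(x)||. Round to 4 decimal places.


Project each component onto [-1, 5].
clip(8.0315) = 5.0, clip(-6.5164) = -1.0, clip(7.8561) = 5.0
Projection = [5.0, -1.0, 5.0]
Squared diffs: [9.19, 30.4307, 8.1573]
Distance = sqrt(47.778) = 6.9122


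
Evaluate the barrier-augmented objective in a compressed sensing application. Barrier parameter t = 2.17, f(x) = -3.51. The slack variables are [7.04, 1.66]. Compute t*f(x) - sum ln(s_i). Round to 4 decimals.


Step 1: Compute log-barrier.
ln values: [1.9516, 0.5068]
phi = -(1.9516 + 0.5068) = -2.4584
Step 2: Compute augmented objective.
t*f(x) = 2.17*-3.51 = -7.6167
Total = -7.6167 - 2.4584 = -10.0751


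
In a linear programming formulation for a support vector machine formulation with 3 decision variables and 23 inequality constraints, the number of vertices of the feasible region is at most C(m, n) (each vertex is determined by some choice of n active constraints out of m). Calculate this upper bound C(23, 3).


Each vertex corresponds to some choice of n active constraints out of m, so the number of vertices is at most C(m, n) = m! / (n!(m-n)!).
m = 23, n = 3
Numerator: 23 * 22 * 21
Denominator: 3! = 6
C(23, 3) = 1771


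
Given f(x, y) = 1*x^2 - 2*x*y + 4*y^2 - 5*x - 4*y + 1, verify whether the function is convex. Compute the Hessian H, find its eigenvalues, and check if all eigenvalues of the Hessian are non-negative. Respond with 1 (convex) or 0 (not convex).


The Hessian of f(x,y) = 1*x^2 - 2*x*y + 4*y^2 - 5*x - 4*y + 1 is:
H = [[2, -2], [-2, 8]]
Trace = 2 + 8 = 10
Determinant = 2*8 - (-2)^2 = 12
Discriminant = (10)^2 - 4*12 = 52.0
Eigenvalues: lambda_1 = 1.3944, lambda_2 = 8.6056
The function is convex.

1


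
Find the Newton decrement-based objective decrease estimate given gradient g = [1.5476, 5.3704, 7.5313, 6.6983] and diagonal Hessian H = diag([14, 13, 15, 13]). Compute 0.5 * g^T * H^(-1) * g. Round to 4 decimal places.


Step 1: H is diagonal, so H^(-1) * g = [0.1105, 0.4131, 0.5021, 0.5153].
Step 2: g^T H^(-1) g = sum_i g_i^2 / H_ii
  = (1.5476)^2/14 + (5.3704)^2/13 + (7.5313)^2/15 + (6.6983)^2/13
  = 0.1711 + 2.2186 + 3.7814 + 3.4513 = 9.6223
Step 3: Objective decrease = 0.5 * g^T H^(-1) g = 4.8112


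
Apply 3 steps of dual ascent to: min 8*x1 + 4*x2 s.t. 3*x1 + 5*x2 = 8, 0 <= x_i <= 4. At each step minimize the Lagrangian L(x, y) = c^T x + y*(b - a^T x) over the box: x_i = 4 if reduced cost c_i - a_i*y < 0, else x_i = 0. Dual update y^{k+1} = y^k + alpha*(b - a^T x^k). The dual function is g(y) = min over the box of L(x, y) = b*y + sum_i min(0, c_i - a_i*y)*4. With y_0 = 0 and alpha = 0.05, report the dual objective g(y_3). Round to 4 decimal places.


Dual ascent for LP: min 8*x1 + 4*x2, 3*x1 + 5*x2 = 8, 0 <= x_i <= 4
Step 1: y^k = 0.0, reduced costs: (8.0, 4.0)
  x^k = (0.0, 0.0), subgradient = b - a^T x = 8.0
  y^{k+1} = 0.0 + 0.05*8.0 = 0.4
Step 2: y^k = 0.4, reduced costs: (6.8, 2.0)
  x^k = (0.0, 0.0), subgradient = b - a^T x = 8.0
  y^{k+1} = 0.4 + 0.05*8.0 = 0.8
Step 3: y^k = 0.8, reduced costs: (5.6, 0.0)
  x^k = (0.0, 0.0), subgradient = b - a^T x = 8.0
  y^{k+1} = 0.8 + 0.05*8.0 = 1.2
Dual objective at y_3 = 1.2: reduced costs (4.4, -2.0), box minimizer x = (0.0, 4.0)
g(y_3) = b*y + (c1 - a1*y)*x1 + (c2 - a2*y)*x2 = 8*1.2 + 4.4*0.0 + (-2.0)*4.0 = 9.6 + 0.0 - 8.0 = 1.6


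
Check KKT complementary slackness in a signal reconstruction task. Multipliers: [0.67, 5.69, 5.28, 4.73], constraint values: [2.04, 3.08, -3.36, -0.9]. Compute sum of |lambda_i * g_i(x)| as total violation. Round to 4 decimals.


KKT complementary slackness check:
lambda_1 * g_1 = 0.67 * 2.04 = 1.3668
lambda_2 * g_2 = 5.69 * 3.08 = 17.5252
lambda_3 * g_3 = 5.28 * -3.36 = -17.7408
lambda_4 * g_4 = 4.73 * -0.9 = -4.257
Total violation = 1.3668 + 17.5252 + 17.7408 + 4.257 = 40.8898


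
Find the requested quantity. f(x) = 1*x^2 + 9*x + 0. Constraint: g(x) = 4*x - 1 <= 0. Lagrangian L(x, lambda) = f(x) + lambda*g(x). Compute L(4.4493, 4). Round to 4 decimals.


Step 1: Evaluate f(x).
f(4.4493) = 1*4.4493^2 + 9*4.4493 + 0 = 59.84
Step 2: Evaluate g(x).
g(4.4493) = 4*4.4493 - 1 = 16.7972
Step 3: Compute Lagrangian.
L = 59.84 + 4*16.7972 = 127.0288


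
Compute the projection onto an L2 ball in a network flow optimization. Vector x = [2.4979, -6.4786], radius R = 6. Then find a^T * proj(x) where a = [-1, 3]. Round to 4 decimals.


Step 1: Compute ||x|| (intermediates to 6 decimals).
||x|| = sqrt(2.4979^2 + (-6.4786)^2) = 6.943469
Step 2: Project.
Since ||x|| > R, scale = R/||x|| = 6/6.943469 = 0.864121, proj(x) = scale * x
proj(x) = [2.158488, -5.598294]
Step 3: Dot product.
a^T * proj(x) = -1*2.158488 + 3*(-5.598294) = -18.9534


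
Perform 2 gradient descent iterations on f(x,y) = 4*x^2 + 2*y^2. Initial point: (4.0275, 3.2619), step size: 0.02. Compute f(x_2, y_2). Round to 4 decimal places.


Gradient descent on f(x,y) = 4*x^2 + 2*y^2.
Starting point: (4.0275, 3.2619), alpha = 0.02
Step 1: grad_x = 2*4*4.0275 = 32.22, grad_y = 2*2*3.2619 = 13.0476
  x_1 = 4.0275 - 0.02*32.22 = 3.3831
  y_1 = 3.2619 - 0.02*13.0476 = 3.0009
Step 2: grad_x = 2*4*3.3831 = 27.0648, grad_y = 2*2*3.0009 = 12.0038
  x_2 = 3.3831 - 0.02*27.0648 = 2.8418
  y_2 = 3.0009 - 0.02*12.0038 = 2.7609
f(2.8418, 2.7609) = 4*2.8418^2 + 2*2.7609^2 = 47.5482


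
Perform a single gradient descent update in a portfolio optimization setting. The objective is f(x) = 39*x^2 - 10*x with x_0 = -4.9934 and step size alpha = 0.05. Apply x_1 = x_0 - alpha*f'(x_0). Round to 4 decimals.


We compute the gradient at x_0 and apply the update.
f'(x) = 78*x - 10
f'(-4.9934) = 78*-4.9934 - 10 = -399.4852
x_1 = -4.9934 - 0.05*-399.4852 = 14.9809


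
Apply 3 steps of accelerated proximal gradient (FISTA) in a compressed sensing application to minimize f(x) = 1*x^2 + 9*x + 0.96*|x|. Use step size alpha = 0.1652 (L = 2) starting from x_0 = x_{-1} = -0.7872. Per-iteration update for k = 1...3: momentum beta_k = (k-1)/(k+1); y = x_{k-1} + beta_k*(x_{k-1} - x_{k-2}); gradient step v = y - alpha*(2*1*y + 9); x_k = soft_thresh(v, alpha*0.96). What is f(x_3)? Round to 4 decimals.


FISTA on f(x) = 1*x^2 + 9*x + 0.96*|x|
L = 2, alpha = 0.1652
Iteration 1: beta = 0.0, y = -0.7872 + 0.0*(-0.7872 + 0.7872) = -0.7872
  grad(y) = 7.4256, v = y - alpha*grad = -2.0139
  prox(v) = soft_thresh(-2.0139, 0.1586) = -1.8553
Iteration 2: beta = 0.3333, y = -1.8553 + 0.3333*(-1.8553 + 0.7872) = -2.2114
  grad(y) = 4.5773, v = y - alpha*grad = -2.9675
  prox(v) = soft_thresh(-2.9675, 0.1586) = -2.8089
Iteration 3: beta = 0.5, y = -2.8089 + 0.5*(-2.8089 + 1.8553) = -3.2857
  grad(y) = 2.4285, v = y - alpha*grad = -3.6869
  prox(v) = soft_thresh(-3.6869, 0.1586) = -3.5283
f(x_3) = 1*(-3.5283)^2 + 9*(-3.5283) + 0.96*|-3.5283| = -15.9187


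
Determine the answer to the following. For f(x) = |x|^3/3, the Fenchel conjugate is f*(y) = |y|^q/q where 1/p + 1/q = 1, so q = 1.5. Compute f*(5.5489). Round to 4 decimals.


The conjugate exponent q satisfies 1/p + 1/q = 1.
p = 3, so q = 3/(3 - 1) = 1.5
|y|^q = 5.5489^1.5 = 13.071
f*(5.5489) = 13.071 / 1.5 = 8.714


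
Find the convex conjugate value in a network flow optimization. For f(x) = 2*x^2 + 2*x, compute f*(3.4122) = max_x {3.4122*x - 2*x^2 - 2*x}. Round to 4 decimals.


f*(y) = sup_x {y*x - a*x^2 - b*x} = sup_x {(y-b)*x - a*x^2}
FOC: (y - b) - 2a*x = 0 => x* = (y - b)/(2a)
x* = (3.4122 - 2)/(2*2) = 0.3531
f*(3.4122) = (y-b)^2/(4a) = (3.4122 - 2)^2/(4*2)
= 1.9943/8 = 0.2493


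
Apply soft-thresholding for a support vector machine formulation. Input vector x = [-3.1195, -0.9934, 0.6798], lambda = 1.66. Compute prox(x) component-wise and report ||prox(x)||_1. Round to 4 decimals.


Soft-thresholding with lambda = 1.66:
prox(-3.1195) = sign(-3.1195)*max(|-3.1195| - 1.66, 0) = -1.4595
prox(-0.9934) = sign(-0.9934)*max(|-0.9934| - 1.66, 0) = 0.0
prox(0.6798) = sign(0.6798)*max(|0.6798| - 1.66, 0) = 0.0
prox(x) = [-1.4595, 0.0, 0.0]
||prox(x)||_1 = 1.4595 + 0.0 + 0.0 = 1.4595


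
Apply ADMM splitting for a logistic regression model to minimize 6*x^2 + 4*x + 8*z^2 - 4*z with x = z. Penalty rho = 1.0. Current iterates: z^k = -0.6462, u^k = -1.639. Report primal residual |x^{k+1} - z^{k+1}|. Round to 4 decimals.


ADMM iteration with rho = 1.0, z^k = -0.6462, u^k = -1.639
Step 1: x-update.
Minimize 6*x^2 + 4*x + (1.0/2)*(x + 0.6462 - 1.639)^2
FOC: (2*6 + 1.0)*x = -4 + 1.0*(-0.6462 + 1.639)
x^{k+1} = -0.2313
Step 2: z-update.
Minimize 8*z^2 - 4*z + (1.0/2)*(-0.2313 - z - 1.639)^2
FOC: (2*8 + 1.0)*z = 4 + 1.0*(-0.2313 - 1.639)
z^{k+1} = 0.1253
Step 3: u-update.
u^{k+1} = -1.639 - 0.2313 - 0.1253 = -1.9956
Step 4: Primal residual = |-0.2313 - 0.1253| = 0.3566


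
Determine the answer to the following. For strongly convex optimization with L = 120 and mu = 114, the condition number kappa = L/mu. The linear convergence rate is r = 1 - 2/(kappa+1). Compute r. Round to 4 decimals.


Step 1: Compute the condition number.
kappa = L/mu = 120/114 = 1.0526
Step 2: Compute the convergence rate.
r = 1 - 2/(kappa + 1) = 1 - 2*mu/(L + mu) = (L - mu)/(L + mu) = 6/234 = 0.0256


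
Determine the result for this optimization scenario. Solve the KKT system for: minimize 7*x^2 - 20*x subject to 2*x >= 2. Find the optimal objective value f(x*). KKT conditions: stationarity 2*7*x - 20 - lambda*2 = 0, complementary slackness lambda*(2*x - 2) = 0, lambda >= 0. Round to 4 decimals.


Step 1: Try lambda = 0 (constraint inactive).
Stationarity: 2*7*x - 20 = 0
x* = 20/(2*7) = 10/7 = 1.4286 (rounded; the exact value 10/7 is used below)
Check constraint: 2*1.4286 = 2.8572 >= 2 -- satisfied.
Step 2: Compute optimal value.
f(x*) = 7*(10/7)^2 - 20*(10/7) = -14.2857


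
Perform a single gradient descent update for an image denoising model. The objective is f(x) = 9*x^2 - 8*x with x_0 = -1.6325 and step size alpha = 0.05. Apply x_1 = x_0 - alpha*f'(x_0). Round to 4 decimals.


We compute the gradient at x_0 and apply the update.
f'(x) = 18*x - 8
f'(-1.6325) = 18*-1.6325 - 8 = -37.385
x_1 = -1.6325 - 0.05*-37.385 = 0.2368


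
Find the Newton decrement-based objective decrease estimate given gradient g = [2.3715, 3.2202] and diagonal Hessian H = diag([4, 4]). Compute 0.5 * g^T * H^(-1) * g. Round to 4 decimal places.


Step 1: H is diagonal, so H^(-1) * g = [0.5929, 0.8051].
Step 2: g^T H^(-1) g = sum_i g_i^2 / H_ii
  = (2.3715)^2/4 + (3.2202)^2/4
  = 1.406 + 2.5924 = 3.9984
Step 3: Objective decrease = 0.5 * g^T H^(-1) g = 1.9992


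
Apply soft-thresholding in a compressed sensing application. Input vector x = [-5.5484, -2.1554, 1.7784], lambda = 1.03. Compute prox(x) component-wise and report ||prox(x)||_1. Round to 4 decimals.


Soft-thresholding with lambda = 1.03:
prox(-5.5484) = sign(-5.5484)*max(|-5.5484| - 1.03, 0) = -4.5184
prox(-2.1554) = sign(-2.1554)*max(|-2.1554| - 1.03, 0) = -1.1254
prox(1.7784) = sign(1.7784)*max(|1.7784| - 1.03, 0) = 0.7484
prox(x) = [-4.5184, -1.1254, 0.7484]
||prox(x)||_1 = 4.5184 + 1.1254 + 0.7484 = 6.3922


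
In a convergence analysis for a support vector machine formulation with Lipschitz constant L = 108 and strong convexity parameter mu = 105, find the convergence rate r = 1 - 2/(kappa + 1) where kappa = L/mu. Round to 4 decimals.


Step 1: Compute the condition number.
kappa = L/mu = 108/105 = 1.0286
Step 2: Compute the convergence rate.
r = 1 - 2/(kappa + 1) = 1 - 2*mu/(L + mu) = (L - mu)/(L + mu) = 3/213 = 0.0141


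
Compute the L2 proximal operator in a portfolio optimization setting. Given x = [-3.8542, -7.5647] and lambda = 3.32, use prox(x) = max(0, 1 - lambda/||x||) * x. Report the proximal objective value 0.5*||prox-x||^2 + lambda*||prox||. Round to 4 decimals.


Step 1: Compute ||x||.
||x|| = 8.49
Step 2: Compute scaling factor.
scale = max(0, 1 - 3.32/8.49) = 0.609
Step 3: prox(x) = [-2.347, -4.6065]
||prox(x)|| = 5.17
Step 4: Proximal objective.
0.5*||prox-x||^2 = 5.5112
lambda*||prox|| = 17.1644
Total = 22.6755


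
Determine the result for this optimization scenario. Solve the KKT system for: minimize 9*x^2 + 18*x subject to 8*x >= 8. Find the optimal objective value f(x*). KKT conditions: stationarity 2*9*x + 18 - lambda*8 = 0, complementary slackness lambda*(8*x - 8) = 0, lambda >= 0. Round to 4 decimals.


Step 1: Try lambda = 0 (constraint inactive).
x_unc = -18/(2*9) = -1.0
Check: 8*-1.0 = -8.0 < 8 -- violated!
Step 2: Constraint must be active: 8*x = 8
x* = 8/8 = 1.0
lambda = (2*9*1.0 + 18)/8 = 4.5
Step 3: Compute optimal value.
f(x*) = 9*1.0^2 + 18*1.0 = 27.0


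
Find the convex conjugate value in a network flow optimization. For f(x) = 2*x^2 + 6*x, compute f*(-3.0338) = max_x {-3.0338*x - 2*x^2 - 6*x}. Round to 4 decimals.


f*(y) = sup_x {y*x - a*x^2 - b*x} = sup_x {(y-b)*x - a*x^2}
FOC: (y - b) - 2a*x = 0 => x* = (y - b)/(2a)
x* = (-3.0338 - 6)/(2*2) = -2.2585
f*(-3.0338) = (y-b)^2/(4a) = (-3.0338 - 6)^2/(4*2)
= 81.6095/8 = 10.2012


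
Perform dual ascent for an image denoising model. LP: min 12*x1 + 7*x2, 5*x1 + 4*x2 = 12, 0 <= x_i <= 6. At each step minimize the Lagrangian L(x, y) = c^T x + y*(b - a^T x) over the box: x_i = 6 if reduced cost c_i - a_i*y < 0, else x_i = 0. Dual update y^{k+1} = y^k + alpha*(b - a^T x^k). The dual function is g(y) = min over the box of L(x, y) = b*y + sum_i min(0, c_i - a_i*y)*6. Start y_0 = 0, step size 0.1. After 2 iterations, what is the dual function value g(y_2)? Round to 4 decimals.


Dual ascent for LP: min 12*x1 + 7*x2, 5*x1 + 4*x2 = 12, 0 <= x_i <= 6
Step 1: y^k = 0.0, reduced costs: (12.0, 7.0)
  x^k = (0.0, 0.0), subgradient = b - a^T x = 12.0
  y^{k+1} = 0.0 + 0.1*12.0 = 1.2
Step 2: y^k = 1.2, reduced costs: (6.0, 2.2)
  x^k = (0.0, 0.0), subgradient = b - a^T x = 12.0
  y^{k+1} = 1.2 + 0.1*12.0 = 2.4
Dual objective at y_2 = 2.4: reduced costs (0.0, -2.6), box minimizer x = (0.0, 6.0)
g(y_2) = b*y + (c1 - a1*y)*x1 + (c2 - a2*y)*x2 = 12*2.4 + 0.0*0.0 + (-2.6)*6.0 = 28.8 + 0.0 - 15.6 = 13.2


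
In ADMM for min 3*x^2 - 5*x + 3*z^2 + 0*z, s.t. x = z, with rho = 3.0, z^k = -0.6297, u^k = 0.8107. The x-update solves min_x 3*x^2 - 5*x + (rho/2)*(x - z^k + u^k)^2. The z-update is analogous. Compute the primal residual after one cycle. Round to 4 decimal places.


ADMM iteration with rho = 3.0, z^k = -0.6297, u^k = 0.8107
Step 1: x-update.
Minimize 3*x^2 - 5*x + (3.0/2)*(x + 0.6297 + 0.8107)^2
FOC: (2*3 + 3.0)*x = 5 + 3.0*(-0.6297 - 0.8107)
x^{k+1} = 0.0754
Step 2: z-update.
Minimize 3*z^2 + 0*z + (3.0/2)*(0.0754 - z + 0.8107)^2
FOC: (2*3 + 3.0)*z = 0 + 3.0*(0.0754 + 0.8107)
z^{k+1} = 0.2954
Step 3: u-update.
u^{k+1} = 0.8107 + 0.0754 - 0.2954 = 0.5907
Step 4: Primal residual = |0.0754 - 0.2954| = 0.22


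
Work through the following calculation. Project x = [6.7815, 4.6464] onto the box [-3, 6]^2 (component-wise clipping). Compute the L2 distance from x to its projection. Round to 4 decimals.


Project each component onto [-3, 6].
clip(6.7815) = 6.0, clip(4.6464) = 4.6464
Projection = [6.0, 4.6464]
Squared diffs: [0.6107, 0.0]
Distance = sqrt(0.6107) = 0.7815


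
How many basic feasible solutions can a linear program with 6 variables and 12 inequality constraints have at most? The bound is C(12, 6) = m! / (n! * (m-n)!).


Each vertex corresponds to some choice of n active constraints out of m, so the number of vertices is at most C(m, n) = m! / (n!(m-n)!).
m = 12, n = 6
Numerator: 12 * 11 * 10 * 9 * 8 * 7
Denominator: 6! = 720
C(12, 6) = 924


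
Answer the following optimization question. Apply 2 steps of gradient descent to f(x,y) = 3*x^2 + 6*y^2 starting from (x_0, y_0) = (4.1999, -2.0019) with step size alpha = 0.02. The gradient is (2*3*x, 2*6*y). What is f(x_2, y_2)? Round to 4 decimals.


Gradient descent on f(x,y) = 3*x^2 + 6*y^2.
Starting point: (4.1999, -2.0019), alpha = 0.02
Step 1: grad_x = 2*3*4.1999 = 25.1994, grad_y = 2*6*-2.0019 = -24.0228
  x_1 = 4.1999 - 0.02*25.1994 = 3.6959
  y_1 = -2.0019 - 0.02*-24.0228 = -1.5214
Step 2: grad_x = 2*3*3.6959 = 22.1755, grad_y = 2*6*-1.5214 = -18.2573
  x_2 = 3.6959 - 0.02*22.1755 = 3.2524
  y_2 = -1.5214 - 0.02*-18.2573 = -1.1563
f(3.2524, -1.1563) = 3*3.2524^2 + 6*(-1.1563)^2 = 39.7565


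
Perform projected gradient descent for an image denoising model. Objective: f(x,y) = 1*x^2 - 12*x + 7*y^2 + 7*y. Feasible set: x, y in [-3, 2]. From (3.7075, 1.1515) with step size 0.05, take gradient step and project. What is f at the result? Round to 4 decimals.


Step 1: Compute gradient at (3.7075, 1.1515).
grad_x = 2*1*3.7075 - 12 = -4.585
grad_y = 2*7*1.1515 + 7 = 23.121
Step 2: Gradient step.
x_raw = 3.7075 - 0.05*-4.585 = 3.9368
y_raw = 1.1515 - 0.05*23.121 = -0.0046
Step 3: Project onto [-3, 2].
x_proj = clip(3.9368) = 2.0
y_proj = clip(-0.0046) = -0.0046
Step 4: Evaluate f.
f(2.0, -0.0046) = -20.0317


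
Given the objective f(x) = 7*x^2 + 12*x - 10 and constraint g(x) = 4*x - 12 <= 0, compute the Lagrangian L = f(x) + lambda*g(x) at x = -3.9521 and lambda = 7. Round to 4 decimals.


Step 1: Evaluate f(x).
f(-3.9521) = 7*(-3.9521)^2 + 12*(-3.9521) - 10 = 51.9085
Step 2: Evaluate g(x).
g(-3.9521) = 4*-3.9521 - 12 = -27.8084
Step 3: Compute Lagrangian.
L = 51.9085 + 7*-27.8084 = -142.7503


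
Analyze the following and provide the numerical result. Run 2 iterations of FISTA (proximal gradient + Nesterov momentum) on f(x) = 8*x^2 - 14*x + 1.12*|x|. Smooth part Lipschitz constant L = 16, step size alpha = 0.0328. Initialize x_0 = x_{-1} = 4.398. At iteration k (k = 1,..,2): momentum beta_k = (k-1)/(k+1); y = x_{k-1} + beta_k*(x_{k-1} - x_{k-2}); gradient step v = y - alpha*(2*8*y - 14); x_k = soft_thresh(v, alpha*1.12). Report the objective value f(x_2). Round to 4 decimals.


FISTA on f(x) = 8*x^2 - 14*x + 1.12*|x|
L = 16, alpha = 0.0328
Iteration 1: beta = 0.0, y = 4.398 + 0.0*(4.398 - 4.398) = 4.398
  grad(y) = 56.368, v = y - alpha*grad = 2.5491
  prox(v) = soft_thresh(2.5491, 0.0367) = 2.5124
Iteration 2: beta = 0.3333, y = 2.5124 + 0.3333*(2.5124 - 4.398) = 1.8839
  grad(y) = 16.1417, v = y - alpha*grad = 1.3544
  prox(v) = soft_thresh(1.3544, 0.0367) = 1.3177
f(x_2) = 8*1.3177^2 - 14*1.3177 + 1.12*|1.3177| = -3.0815


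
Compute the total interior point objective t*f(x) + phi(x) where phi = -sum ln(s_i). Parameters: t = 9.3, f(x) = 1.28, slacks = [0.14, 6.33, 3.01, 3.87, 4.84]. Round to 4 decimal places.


Step 1: Compute log-barrier.
ln values: [-1.9661, 1.8453, 1.1019, 1.3533, 1.5769]
phi = -(-1.9661 + 1.8453 + 1.1019 + 1.3533 + 1.5769) = -3.9113
Step 2: Compute augmented objective.
t*f(x) = 9.3*1.28 = 11.904
Total = 11.904 - 3.9113 = 7.9927


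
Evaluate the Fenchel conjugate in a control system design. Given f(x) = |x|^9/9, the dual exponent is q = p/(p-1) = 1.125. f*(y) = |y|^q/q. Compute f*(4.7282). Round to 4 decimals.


The conjugate exponent q satisfies 1/p + 1/q = 1.
p = 9, so q = 9/(9 - 1) = 1.125
|y|^q = 4.7282^1.125 = 5.7416
f*(4.7282) = 5.7416 / 1.125 = 5.1036


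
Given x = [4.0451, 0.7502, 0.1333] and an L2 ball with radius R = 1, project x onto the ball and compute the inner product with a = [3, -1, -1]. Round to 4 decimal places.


Step 1: Compute ||x|| (intermediates to 6 decimals).
||x|| = sqrt(4.0451^2 + 0.7502^2 + 0.1333^2) = 4.116237
Step 2: Project.
Since ||x|| > R, scale = R/||x|| = 1/4.116237 = 0.24294, proj(x) = scale * x
proj(x) = [0.982717, 0.182254, 0.032384]
Step 3: Dot product.
a^T * proj(x) = 3*0.982717 - 1*0.182254 - 1*0.032384 = 2.7335


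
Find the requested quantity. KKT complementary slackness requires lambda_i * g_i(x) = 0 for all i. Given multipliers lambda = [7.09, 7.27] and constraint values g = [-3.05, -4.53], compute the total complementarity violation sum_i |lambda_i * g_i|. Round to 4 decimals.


KKT complementary slackness check:
lambda_1 * g_1 = 7.09 * -3.05 = -21.6245
lambda_2 * g_2 = 7.27 * -4.53 = -32.9331
Total violation = 21.6245 + 32.9331 = 54.5576


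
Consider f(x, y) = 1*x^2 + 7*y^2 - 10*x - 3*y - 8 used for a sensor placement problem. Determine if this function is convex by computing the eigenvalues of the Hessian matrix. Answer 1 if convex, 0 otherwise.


The Hessian of f(x,y) = 1*x^2 + 7*y^2 - 10*x - 3*y - 8 is:
H = [[2, 0], [0, 14]]
Trace = 2 + 14 = 16
Determinant = 2*14 - (0)^2 = 28
Discriminant = (16)^2 - 4*28 = 144.0
Eigenvalues: lambda_1 = 2.0, lambda_2 = 14.0
The function is convex.

1


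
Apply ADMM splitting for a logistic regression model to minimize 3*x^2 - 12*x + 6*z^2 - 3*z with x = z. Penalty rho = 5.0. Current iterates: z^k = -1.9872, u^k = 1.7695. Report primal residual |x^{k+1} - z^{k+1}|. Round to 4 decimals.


ADMM iteration with rho = 5.0, z^k = -1.9872, u^k = 1.7695
Step 1: x-update.
Minimize 3*x^2 - 12*x + (5.0/2)*(x + 1.9872 + 1.7695)^2
FOC: (2*3 + 5.0)*x = 12 + 5.0*(-1.9872 - 1.7695)
x^{k+1} = -0.6167
Step 2: z-update.
Minimize 6*z^2 - 3*z + (5.0/2)*(-0.6167 - z + 1.7695)^2
FOC: (2*6 + 5.0)*z = 3 + 5.0*(-0.6167 + 1.7695)
z^{k+1} = 0.5155
Step 3: u-update.
u^{k+1} = 1.7695 - 0.6167 - 0.5155 = 0.6373
Step 4: Primal residual = |-0.6167 - 0.5155| = 1.1322


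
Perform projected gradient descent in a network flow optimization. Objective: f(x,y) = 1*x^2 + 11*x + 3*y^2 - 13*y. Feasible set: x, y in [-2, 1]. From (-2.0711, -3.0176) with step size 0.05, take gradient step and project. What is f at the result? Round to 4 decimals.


Step 1: Compute gradient at (-2.0711, -3.0176).
grad_x = 2*1*-2.0711 + 11 = 6.8578
grad_y = 2*3*-3.0176 - 13 = -31.1056
Step 2: Gradient step.
x_raw = -2.0711 - 0.05*6.8578 = -2.414
y_raw = -3.0176 - 0.05*-31.1056 = -1.4623
Step 3: Project onto [-2, 1].
x_proj = clip(-2.414) = -2.0
y_proj = clip(-1.4623) = -1.4623
Step 4: Evaluate f.
f(-2.0, -1.4623) = 7.4253


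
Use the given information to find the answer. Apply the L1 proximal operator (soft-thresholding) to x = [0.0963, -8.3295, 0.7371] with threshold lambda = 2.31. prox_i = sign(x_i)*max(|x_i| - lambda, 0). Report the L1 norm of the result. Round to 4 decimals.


Soft-thresholding with lambda = 2.31:
prox(0.0963) = sign(0.0963)*max(|0.0963| - 2.31, 0) = 0.0
prox(-8.3295) = sign(-8.3295)*max(|-8.3295| - 2.31, 0) = -6.0195
prox(0.7371) = sign(0.7371)*max(|0.7371| - 2.31, 0) = 0.0
prox(x) = [0.0, -6.0195, 0.0]
||prox(x)||_1 = 0.0 + 6.0195 + 0.0 = 6.0195


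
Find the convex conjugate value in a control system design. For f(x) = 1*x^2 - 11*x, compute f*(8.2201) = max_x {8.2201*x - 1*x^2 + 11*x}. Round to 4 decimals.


f*(y) = sup_x {y*x - a*x^2 - b*x} = sup_x {(y-b)*x - a*x^2}
FOC: (y - b) - 2a*x = 0 => x* = (y - b)/(2a)
x* = (8.2201 + 11)/(2*1) = 9.6101
f*(8.2201) = (y-b)^2/(4a) = (8.2201 + 11)^2/(4*1)
= 369.4122/4 = 92.3531


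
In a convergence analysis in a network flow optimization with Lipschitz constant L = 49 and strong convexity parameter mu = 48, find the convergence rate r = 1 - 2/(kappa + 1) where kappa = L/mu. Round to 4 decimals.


Step 1: Compute the condition number.
kappa = L/mu = 49/48 = 1.0208
Step 2: Compute the convergence rate.
r = 1 - 2/(kappa + 1) = 1 - 2*mu/(L + mu) = (L - mu)/(L + mu) = 1/97 = 0.0103


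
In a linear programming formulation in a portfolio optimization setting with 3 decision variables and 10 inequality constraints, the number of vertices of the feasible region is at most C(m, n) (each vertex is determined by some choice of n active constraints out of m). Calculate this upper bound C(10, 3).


Each vertex corresponds to some choice of n active constraints out of m, so the number of vertices is at most C(m, n) = m! / (n!(m-n)!).
m = 10, n = 3
Numerator: 10 * 9 * 8
Denominator: 3! = 6
C(10, 3) = 120


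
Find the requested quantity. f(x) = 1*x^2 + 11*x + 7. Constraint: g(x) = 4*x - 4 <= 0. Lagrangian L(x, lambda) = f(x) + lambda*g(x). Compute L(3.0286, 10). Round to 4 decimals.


Step 1: Evaluate f(x).
f(3.0286) = 1*3.0286^2 + 11*3.0286 + 7 = 49.487
Step 2: Evaluate g(x).
g(3.0286) = 4*3.0286 - 4 = 8.1144
Step 3: Compute Lagrangian.
L = 49.487 + 10*8.1144 = 130.631


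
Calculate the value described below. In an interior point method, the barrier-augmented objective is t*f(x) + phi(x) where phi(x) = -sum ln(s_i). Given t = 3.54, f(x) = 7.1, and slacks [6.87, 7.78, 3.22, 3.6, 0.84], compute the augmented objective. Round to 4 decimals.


Step 1: Compute log-barrier.
ln values: [1.9272, 2.0516, 1.1694, 1.2809, -0.1744]
phi = -(1.9272 + 2.0516 + 1.1694 + 1.2809 - 0.1744) = -6.2547
Step 2: Compute augmented objective.
t*f(x) = 3.54*7.1 = 25.134
Total = 25.134 - 6.2547 = 18.8793


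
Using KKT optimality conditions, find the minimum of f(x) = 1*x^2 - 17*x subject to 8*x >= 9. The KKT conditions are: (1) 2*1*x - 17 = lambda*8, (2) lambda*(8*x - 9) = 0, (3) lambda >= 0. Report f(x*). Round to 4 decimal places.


Step 1: Try lambda = 0 (constraint inactive).
Stationarity: 2*1*x - 17 = 0
x* = 17/(2*1) = 8.5
Check constraint: 8*8.5 = 68.0 >= 9 -- satisfied.
Step 2: Compute optimal value.
f(x*) = 1*8.5^2 - 17*8.5 = -72.25


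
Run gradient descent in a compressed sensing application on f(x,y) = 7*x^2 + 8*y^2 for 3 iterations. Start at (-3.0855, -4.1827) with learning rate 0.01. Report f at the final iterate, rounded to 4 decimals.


Gradient descent on f(x,y) = 7*x^2 + 8*y^2.
Starting point: (-3.0855, -4.1827), alpha = 0.01
Step 1: grad_x = 2*7*-3.0855 = -43.197, grad_y = 2*8*-4.1827 = -66.9232
  x_1 = -3.0855 - 0.01*-43.197 = -2.6535
  y_1 = -4.1827 - 0.01*-66.9232 = -3.5135
Step 2: grad_x = 2*7*-2.6535 = -37.1494, grad_y = 2*8*-3.5135 = -56.2155
  x_2 = -2.6535 - 0.01*-37.1494 = -2.282
  y_2 = -3.5135 - 0.01*-56.2155 = -2.9513
Step 3: grad_x = 2*7*-2.282 = -31.9485, grad_y = 2*8*-2.9513 = -47.221
  x_3 = -2.282 - 0.01*-31.9485 = -1.9626
  y_3 = -2.9513 - 0.01*-47.221 = -2.4791
f(-1.9626, -2.4791) = 7*(-1.9626)^2 + 8*(-2.4791)^2 = 76.1289


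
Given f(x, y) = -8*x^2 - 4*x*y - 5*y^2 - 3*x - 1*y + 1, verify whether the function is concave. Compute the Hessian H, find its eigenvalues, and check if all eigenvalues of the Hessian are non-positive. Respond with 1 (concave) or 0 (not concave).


The Hessian of f(x,y) = -8*x^2 - 4*x*y - 5*y^2 - 3*x - 1*y + 1 is:
H = [[-16, -4], [-4, -10]]
Trace = -16 - 10 = -26
Determinant = -16*-10 - (-4)^2 = 144
Discriminant = (-26)^2 - 4*144 = 100.0
Eigenvalues: lambda_1 = -18.0, lambda_2 = -8.0
The function is concave.

1


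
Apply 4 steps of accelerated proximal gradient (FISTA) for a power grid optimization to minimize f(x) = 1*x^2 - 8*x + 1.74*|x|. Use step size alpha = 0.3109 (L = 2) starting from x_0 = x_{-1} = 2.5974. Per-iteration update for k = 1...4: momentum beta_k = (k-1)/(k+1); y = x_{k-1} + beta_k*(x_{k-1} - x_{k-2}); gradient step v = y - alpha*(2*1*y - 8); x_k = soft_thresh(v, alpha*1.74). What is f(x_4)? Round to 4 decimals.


FISTA on f(x) = 1*x^2 - 8*x + 1.74*|x|
L = 2, alpha = 0.3109
Iteration 1: beta = 0.0, y = 2.5974 + 0.0*(2.5974 - 2.5974) = 2.5974
  grad(y) = -2.8052, v = y - alpha*grad = 3.4695
  prox(v) = soft_thresh(3.4695, 0.541) = 2.9286
Iteration 2: beta = 0.3333, y = 2.9286 + 0.3333*(2.9286 - 2.5974) = 3.039
  grad(y) = -1.9221, v = y - alpha*grad = 3.6365
  prox(v) = soft_thresh(3.6365, 0.541) = 3.0956
Iteration 3: beta = 0.5, y = 3.0956 + 0.5*(3.0956 - 2.9286) = 3.1791
  grad(y) = -1.6419, v = y - alpha*grad = 3.6895
  prox(v) = soft_thresh(3.6895, 0.541) = 3.1486
Iteration 4: beta = 0.6, y = 3.1486 + 0.6*(3.1486 - 3.0956) = 3.1804
  grad(y) = -1.6393, v = y - alpha*grad = 3.69
  prox(v) = soft_thresh(3.69, 0.541) = 3.149
f(x_4) = 1*3.149^2 - 8*3.149 + 1.74*|3.149| = -9.7965
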